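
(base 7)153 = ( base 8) 127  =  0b1010111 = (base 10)87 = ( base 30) 2r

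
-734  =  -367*2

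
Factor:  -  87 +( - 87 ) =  - 174= - 2^1 * 3^1*29^1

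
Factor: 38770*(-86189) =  - 2^1*5^1 * 79^1*1091^1*3877^1  =  - 3341547530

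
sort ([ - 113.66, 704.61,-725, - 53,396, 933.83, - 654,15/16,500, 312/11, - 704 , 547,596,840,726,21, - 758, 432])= [ - 758, - 725,- 704, - 654,  -  113.66, - 53, 15/16, 21,312/11,396,432,500, 547,596,704.61,726,840, 933.83 ]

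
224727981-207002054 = 17725927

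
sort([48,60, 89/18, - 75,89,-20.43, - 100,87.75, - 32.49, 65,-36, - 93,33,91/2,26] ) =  [- 100, - 93,-75, -36,  -  32.49, - 20.43 , 89/18,26,33, 91/2,48, 60,65,87.75, 89]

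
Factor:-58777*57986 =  - 2^1*53^1*79^1*367^1*1109^1 = - 3408243122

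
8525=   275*31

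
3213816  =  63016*51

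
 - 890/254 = -4 + 63/127 =- 3.50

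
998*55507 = 55395986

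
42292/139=304+36/139  =  304.26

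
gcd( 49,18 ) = 1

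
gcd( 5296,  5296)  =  5296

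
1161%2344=1161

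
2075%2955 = 2075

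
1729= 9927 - 8198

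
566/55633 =566/55633 = 0.01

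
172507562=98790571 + 73716991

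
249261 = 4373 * 57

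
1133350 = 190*5965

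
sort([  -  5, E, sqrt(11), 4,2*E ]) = [ - 5, E, sqrt(11),4, 2*E]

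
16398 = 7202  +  9196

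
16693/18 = 927+7/18 = 927.39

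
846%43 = 29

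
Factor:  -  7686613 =  -  11^1*  257^1*2719^1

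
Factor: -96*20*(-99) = 2^7*3^3*5^1*11^1=190080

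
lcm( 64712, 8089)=64712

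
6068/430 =14 + 24/215 = 14.11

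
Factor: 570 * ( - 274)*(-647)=2^2*3^1 * 5^1 * 19^1*137^1*647^1 = 101048460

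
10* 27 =270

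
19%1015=19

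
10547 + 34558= 45105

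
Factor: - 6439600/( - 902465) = 1287920/180493 = 2^4 * 5^1 * 17^1*199^( - 1)*907^(-1)*947^1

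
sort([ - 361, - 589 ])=[ - 589, - 361 ] 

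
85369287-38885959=46483328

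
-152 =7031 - 7183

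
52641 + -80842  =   - 28201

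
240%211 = 29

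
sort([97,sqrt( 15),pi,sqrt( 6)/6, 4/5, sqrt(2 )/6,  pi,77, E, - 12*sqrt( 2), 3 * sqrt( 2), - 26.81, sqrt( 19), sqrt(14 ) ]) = [ - 26.81, - 12*sqrt (2 ),sqrt( 2) /6,  sqrt( 6)/6,4/5, E,pi , pi,sqrt( 14), sqrt( 15),  3*sqrt( 2),  sqrt( 19),77,97]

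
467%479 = 467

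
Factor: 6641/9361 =11^( - 1)* 23^( - 1)*29^1 * 37^(  -  1 )*229^1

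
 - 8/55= -1+47/55 = - 0.15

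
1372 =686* 2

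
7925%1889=369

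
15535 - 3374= 12161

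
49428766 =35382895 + 14045871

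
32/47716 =8/11929 = 0.00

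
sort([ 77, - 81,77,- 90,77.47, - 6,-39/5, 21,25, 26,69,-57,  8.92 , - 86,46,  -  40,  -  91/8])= [ - 90, - 86, - 81, - 57, - 40, - 91/8, - 39/5, - 6,  8.92,21, 25 , 26, 46,69, 77,77, 77.47 ] 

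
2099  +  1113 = 3212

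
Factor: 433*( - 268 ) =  - 116044 = - 2^2*67^1*433^1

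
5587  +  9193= 14780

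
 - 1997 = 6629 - 8626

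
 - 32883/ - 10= 3288 + 3/10 = 3288.30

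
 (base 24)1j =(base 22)1L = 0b101011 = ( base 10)43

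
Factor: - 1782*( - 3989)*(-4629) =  - 2^1*3^5*11^1*1543^1*3989^1=- 32904774342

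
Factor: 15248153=53^1*287701^1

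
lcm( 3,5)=15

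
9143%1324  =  1199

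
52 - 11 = 41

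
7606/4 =1901+1/2 = 1901.50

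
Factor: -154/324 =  - 77/162=- 2^( - 1 )*3^ (-4 )*7^1*11^1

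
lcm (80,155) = 2480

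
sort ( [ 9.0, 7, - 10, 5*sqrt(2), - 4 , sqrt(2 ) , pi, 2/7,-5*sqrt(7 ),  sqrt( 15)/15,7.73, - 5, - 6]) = [ - 5*sqrt (7 ), -10, - 6, - 5, - 4, sqrt( 15) /15, 2/7, sqrt(2 ),pi, 7, 5*sqrt(2 ), 7.73,9.0] 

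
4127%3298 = 829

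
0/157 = 0=0.00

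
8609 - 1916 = 6693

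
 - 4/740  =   - 1  +  184/185 = - 0.01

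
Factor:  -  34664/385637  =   - 2^3*89^(-1)  =  - 8/89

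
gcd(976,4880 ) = 976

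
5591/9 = 621  +  2/9 = 621.22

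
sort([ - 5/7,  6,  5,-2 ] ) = [ - 2, - 5/7, 5,  6]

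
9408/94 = 100  +  4/47 = 100.09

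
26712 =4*6678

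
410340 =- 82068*( - 5 ) 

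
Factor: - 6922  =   - 2^1*3461^1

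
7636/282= 27 +11/141 = 27.08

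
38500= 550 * 70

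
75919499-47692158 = 28227341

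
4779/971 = 4779/971 = 4.92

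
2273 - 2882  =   - 609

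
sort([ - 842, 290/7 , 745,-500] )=[-842 ,  -  500,290/7, 745]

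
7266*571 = 4148886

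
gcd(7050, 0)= 7050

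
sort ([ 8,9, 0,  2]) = [0, 2, 8, 9 ] 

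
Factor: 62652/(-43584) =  - 2^( - 4)*23^1 = - 23/16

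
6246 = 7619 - 1373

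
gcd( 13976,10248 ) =8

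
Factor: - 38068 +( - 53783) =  - 3^1*17^1*1801^1  =  - 91851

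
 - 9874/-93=106 + 16/93 = 106.17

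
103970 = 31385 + 72585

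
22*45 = 990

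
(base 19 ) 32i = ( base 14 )5b5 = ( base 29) 1A8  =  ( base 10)1139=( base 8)2163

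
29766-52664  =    -  22898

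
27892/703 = 1468/37 = 39.68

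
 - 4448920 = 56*( - 79445)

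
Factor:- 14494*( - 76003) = 2^1 * 7247^1*76003^1 = 1101587482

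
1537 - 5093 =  - 3556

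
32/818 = 16/409 = 0.04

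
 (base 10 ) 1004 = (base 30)13E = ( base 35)SO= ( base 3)1101012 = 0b1111101100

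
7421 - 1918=5503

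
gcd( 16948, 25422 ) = 8474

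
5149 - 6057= - 908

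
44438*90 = 3999420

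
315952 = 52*6076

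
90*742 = 66780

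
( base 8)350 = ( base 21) b1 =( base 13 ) 14b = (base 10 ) 232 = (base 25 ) 97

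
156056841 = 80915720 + 75141121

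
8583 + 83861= 92444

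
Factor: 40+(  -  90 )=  - 50 = -2^1*5^2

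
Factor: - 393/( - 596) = 2^( - 2) * 3^1 * 131^1 * 149^(-1)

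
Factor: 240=2^4*3^1*5^1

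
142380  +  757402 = 899782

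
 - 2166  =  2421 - 4587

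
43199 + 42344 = 85543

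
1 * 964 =964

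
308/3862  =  154/1931 = 0.08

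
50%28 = 22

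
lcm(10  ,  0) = 0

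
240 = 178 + 62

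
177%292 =177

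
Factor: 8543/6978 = 2^( - 1 )*3^(-1)*1163^ ( - 1) * 8543^1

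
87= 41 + 46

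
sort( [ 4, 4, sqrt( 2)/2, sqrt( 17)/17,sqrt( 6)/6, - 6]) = [-6, sqrt( 17)/17, sqrt( 6) /6, sqrt( 2 )/2,  4,4]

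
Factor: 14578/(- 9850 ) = -5^( - 2)*37^1 = -  37/25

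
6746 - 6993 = -247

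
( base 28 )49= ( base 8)171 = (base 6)321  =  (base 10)121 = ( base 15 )81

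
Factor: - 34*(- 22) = 2^2*11^1*17^1 = 748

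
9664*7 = 67648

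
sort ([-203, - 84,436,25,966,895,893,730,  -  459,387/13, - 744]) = [ - 744, - 459, - 203, -84, 25 , 387/13,436 , 730,893,  895 , 966]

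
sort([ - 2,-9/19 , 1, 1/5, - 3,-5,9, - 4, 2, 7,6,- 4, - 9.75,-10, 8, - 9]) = [ - 10, - 9.75,-9,-5, - 4, -4,-3, - 2, - 9/19, 1/5, 1,  2,6 , 7,  8, 9]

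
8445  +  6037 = 14482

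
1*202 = 202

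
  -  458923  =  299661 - 758584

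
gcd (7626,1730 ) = 2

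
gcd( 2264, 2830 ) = 566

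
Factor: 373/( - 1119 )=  - 3^(-1) = - 1/3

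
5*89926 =449630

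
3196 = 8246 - 5050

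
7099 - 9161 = -2062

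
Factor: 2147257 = 7^1*23^1*13337^1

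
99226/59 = 1681 + 47/59 = 1681.80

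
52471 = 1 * 52471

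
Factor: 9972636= 2^2*3^1*29^1*28657^1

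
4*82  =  328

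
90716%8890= 1816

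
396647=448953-52306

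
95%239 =95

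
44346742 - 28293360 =16053382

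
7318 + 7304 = 14622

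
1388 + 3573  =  4961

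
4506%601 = 299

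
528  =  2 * 264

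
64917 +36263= 101180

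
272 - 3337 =- 3065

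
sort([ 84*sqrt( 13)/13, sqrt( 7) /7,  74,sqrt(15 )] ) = [ sqrt(  7 )/7, sqrt ( 15), 84  *sqrt( 13 )/13,74]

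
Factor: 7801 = 29^1 *269^1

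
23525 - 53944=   -  30419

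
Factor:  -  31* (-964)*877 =26208268 = 2^2  *  31^1 * 241^1*877^1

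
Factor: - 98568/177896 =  - 333/601 = - 3^2*37^1*601^( - 1)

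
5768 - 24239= - 18471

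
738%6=0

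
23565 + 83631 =107196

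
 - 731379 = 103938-835317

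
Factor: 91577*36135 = 3309134895 = 3^2 *5^1*11^1*73^1*91577^1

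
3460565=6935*499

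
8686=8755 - 69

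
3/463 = 3/463 = 0.01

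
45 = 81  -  36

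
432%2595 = 432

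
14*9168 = 128352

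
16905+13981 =30886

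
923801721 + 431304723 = 1355106444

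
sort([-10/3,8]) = [-10/3, 8] 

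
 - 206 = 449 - 655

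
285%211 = 74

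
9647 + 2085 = 11732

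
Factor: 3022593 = 3^1 * 7^1*31^1 * 4643^1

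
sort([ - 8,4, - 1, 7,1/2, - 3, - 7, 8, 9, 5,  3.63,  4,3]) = [ - 8, - 7, - 3, - 1,1/2, 3, 3.63 , 4, 4, 5, 7, 8, 9]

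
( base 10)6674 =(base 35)5FO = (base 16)1A12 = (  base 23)CE4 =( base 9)10135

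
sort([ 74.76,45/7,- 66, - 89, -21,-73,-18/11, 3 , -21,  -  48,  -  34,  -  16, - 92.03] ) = [ - 92.03,- 89 ,-73, - 66, -48, - 34,  -  21, - 21,  -  16, - 18/11,3,45/7, 74.76] 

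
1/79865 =1/79865= 0.00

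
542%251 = 40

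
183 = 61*3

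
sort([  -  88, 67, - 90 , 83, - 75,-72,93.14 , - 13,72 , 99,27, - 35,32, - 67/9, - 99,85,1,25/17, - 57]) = [ - 99, - 90, - 88, - 75 , - 72, - 57 , - 35, - 13, - 67/9 , 1,25/17, 27,32,67,72 , 83, 85,93.14,99]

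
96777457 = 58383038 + 38394419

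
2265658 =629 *3602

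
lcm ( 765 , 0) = 0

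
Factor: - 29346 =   -  2^1*3^1*67^1*73^1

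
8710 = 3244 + 5466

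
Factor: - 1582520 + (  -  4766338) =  - 6348858  =  -2^1*3^1*1058143^1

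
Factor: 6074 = 2^1* 3037^1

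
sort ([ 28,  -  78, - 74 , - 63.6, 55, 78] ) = [ - 78, - 74, - 63.6 , 28 , 55,78] 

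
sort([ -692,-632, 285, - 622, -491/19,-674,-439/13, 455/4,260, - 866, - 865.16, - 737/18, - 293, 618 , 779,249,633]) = [  -  866, - 865.16,-692 , -674,-632, - 622,-293, - 737/18,-439/13,-491/19, 455/4,  249,260, 285,  618,  633,779 ]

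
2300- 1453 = 847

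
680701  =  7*97243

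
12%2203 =12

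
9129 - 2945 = 6184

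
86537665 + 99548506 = 186086171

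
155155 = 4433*35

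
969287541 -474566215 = 494721326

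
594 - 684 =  - 90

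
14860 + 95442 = 110302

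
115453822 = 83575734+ 31878088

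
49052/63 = 49052/63 = 778.60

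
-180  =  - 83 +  - 97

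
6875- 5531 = 1344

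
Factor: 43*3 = 129= 3^1*43^1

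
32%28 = 4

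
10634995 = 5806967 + 4828028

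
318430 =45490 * 7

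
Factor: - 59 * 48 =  - 2832 = - 2^4*3^1*59^1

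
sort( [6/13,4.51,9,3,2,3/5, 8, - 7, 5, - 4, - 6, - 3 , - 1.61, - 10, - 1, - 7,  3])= [ - 10,  -  7 ,  -  7, - 6, - 4, - 3, - 1.61, - 1, 6/13,  3/5,2, 3, 3,  4.51 , 5,8, 9]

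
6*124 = 744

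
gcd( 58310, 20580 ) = 3430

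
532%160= 52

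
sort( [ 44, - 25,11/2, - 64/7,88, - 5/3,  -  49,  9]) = [ - 49, - 25 , - 64/7, - 5/3,11/2,9, 44,88 ] 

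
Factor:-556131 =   -  3^1*197^1 * 941^1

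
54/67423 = 54/67423 = 0.00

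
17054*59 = 1006186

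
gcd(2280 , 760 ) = 760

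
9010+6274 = 15284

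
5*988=4940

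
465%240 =225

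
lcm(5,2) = 10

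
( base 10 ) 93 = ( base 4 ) 1131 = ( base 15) 63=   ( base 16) 5d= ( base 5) 333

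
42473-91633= - 49160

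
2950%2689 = 261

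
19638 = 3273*6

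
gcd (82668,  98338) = 2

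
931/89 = 931/89 = 10.46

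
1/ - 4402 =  - 1/4402=   - 0.00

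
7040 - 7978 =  - 938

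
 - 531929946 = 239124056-771054002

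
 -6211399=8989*( - 691)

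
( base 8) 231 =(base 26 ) 5N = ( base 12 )109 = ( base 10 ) 153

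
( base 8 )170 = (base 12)A0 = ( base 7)231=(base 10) 120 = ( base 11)aa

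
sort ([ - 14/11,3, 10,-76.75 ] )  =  [ - 76.75, - 14/11, 3, 10 ] 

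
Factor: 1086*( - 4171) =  -4529706 = - 2^1*3^1*43^1*97^1*181^1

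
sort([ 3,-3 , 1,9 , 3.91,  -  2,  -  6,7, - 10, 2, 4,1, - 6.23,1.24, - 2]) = [  -  10, - 6.23, - 6, - 3 , - 2, - 2,1, 1, 1.24,2,3,3.91, 4, 7,9 ] 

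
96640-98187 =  - 1547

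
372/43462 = 6/701 = 0.01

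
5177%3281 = 1896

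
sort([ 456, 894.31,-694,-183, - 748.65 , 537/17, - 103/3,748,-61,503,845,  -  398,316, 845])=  [-748.65, - 694,-398,  -  183, - 61, -103/3,537/17, 316,456, 503,748 , 845,845,894.31] 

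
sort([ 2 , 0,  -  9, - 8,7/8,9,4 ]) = [ - 9, - 8,0, 7/8,2, 4, 9 ] 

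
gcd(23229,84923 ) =1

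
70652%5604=3404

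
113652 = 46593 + 67059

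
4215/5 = 843 = 843.00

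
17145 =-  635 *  (-27) 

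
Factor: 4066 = 2^1*19^1*107^1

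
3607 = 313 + 3294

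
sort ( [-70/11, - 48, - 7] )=[-48, - 7, - 70/11 ] 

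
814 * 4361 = 3549854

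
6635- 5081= 1554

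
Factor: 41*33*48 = 2^4 * 3^2*11^1*41^1 = 64944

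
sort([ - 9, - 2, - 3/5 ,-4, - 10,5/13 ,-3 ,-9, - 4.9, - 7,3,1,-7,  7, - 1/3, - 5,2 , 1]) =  [ - 10, - 9, - 9,  -  7, - 7, - 5 , - 4.9, -4,-3, - 2, - 3/5,-1/3, 5/13,1,1,  2,3,7 ] 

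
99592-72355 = 27237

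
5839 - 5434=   405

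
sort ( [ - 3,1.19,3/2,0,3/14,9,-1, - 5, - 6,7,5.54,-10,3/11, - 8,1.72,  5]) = [-10, - 8, - 6,-5 , - 3,  -  1,0, 3/14,3/11,  1.19,3/2,1.72,5,5.54, 7, 9]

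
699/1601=699/1601 = 0.44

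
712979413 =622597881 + 90381532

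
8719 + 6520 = 15239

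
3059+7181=10240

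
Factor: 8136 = 2^3 * 3^2*113^1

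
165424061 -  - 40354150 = 205778211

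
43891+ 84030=127921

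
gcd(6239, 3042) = 1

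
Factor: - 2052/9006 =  - 2^1 * 3^2*79^ ( - 1 )= - 18/79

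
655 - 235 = 420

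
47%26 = 21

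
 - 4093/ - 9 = 454+7/9 = 454.78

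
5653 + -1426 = 4227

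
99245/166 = 99245/166  =  597.86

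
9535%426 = 163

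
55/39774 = 55/39774=0.00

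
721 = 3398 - 2677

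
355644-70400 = 285244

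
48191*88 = 4240808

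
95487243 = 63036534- - 32450709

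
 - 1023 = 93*( - 11)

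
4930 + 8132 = 13062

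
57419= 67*857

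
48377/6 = 8062 + 5/6 = 8062.83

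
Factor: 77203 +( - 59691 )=2^3*11^1* 199^1 = 17512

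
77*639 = 49203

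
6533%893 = 282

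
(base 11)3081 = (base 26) 610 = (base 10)4082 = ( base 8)7762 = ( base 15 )1322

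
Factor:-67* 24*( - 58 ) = 93264 = 2^4*3^1*29^1*67^1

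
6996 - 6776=220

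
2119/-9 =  - 236 + 5/9=   - 235.44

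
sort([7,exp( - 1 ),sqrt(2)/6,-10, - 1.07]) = [-10, - 1.07,sqrt ( 2) /6,exp(-1), 7] 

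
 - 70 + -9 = - 79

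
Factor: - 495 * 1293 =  - 640035 = - 3^3*5^1*11^1*431^1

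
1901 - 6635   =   - 4734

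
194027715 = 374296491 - 180268776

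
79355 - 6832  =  72523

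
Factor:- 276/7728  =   - 1/28 = -2^( - 2)*7^( - 1) 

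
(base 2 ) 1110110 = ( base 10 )118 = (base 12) 9A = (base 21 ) 5d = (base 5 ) 433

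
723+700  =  1423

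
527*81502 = 42951554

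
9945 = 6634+3311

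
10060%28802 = 10060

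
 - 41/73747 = -1 + 73706/73747 = - 0.00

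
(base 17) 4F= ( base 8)123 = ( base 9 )102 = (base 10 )83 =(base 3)10002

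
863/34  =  863/34 = 25.38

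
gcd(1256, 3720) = 8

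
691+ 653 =1344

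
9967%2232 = 1039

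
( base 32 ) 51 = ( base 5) 1121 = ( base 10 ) 161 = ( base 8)241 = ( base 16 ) a1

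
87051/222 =29017/74 = 392.12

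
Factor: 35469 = 3^2*7^1*563^1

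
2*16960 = 33920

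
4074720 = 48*84890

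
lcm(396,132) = 396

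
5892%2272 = 1348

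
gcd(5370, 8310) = 30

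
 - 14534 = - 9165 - 5369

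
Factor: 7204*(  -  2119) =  - 2^2 * 13^1 * 163^1*1801^1 = - 15265276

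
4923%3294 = 1629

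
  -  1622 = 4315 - 5937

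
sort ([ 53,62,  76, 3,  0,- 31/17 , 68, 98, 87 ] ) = [ - 31/17, 0,  3,53 , 62, 68 , 76,87,  98 ] 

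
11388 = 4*2847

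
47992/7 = 6856 = 6856.00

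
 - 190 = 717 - 907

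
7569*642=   4859298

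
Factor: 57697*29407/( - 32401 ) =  - 1696695679/32401 = - 7^1*4201^1*32401^ ( - 1) * 57697^1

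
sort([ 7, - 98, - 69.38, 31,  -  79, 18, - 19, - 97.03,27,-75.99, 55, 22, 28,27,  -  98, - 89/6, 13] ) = [-98, - 98 , - 97.03,-79,- 75.99,  -  69.38 ,-19, - 89/6,7,13, 18,22,27,  27, 28, 31,55]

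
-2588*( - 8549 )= 22124812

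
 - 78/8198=-1 + 4060/4099 = - 0.01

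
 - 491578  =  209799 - 701377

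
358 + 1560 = 1918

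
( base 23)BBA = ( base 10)6082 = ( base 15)1C07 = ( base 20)F42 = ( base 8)13702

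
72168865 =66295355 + 5873510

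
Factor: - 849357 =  - 3^2*19^1* 4967^1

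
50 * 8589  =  429450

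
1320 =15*88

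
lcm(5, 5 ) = 5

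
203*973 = 197519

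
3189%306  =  129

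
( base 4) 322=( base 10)58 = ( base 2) 111010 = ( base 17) 37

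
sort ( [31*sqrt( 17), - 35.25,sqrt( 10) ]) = [ - 35.25,  sqrt(10),31*sqrt( 17)]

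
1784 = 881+903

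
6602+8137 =14739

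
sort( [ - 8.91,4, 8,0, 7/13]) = [- 8.91,0,7/13, 4, 8]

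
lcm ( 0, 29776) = 0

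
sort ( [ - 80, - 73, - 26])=[ - 80 , - 73, - 26] 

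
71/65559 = 71/65559 = 0.00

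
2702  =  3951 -1249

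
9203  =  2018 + 7185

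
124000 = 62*2000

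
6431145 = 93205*69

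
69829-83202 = -13373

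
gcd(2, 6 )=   2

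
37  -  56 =  -  19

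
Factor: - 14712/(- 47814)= 4/13 = 2^2*13^(  -  1) 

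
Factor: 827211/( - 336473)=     -  3^1*7^1*11^1*47^(  -  1)*3581^1 * 7159^( - 1 )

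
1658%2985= 1658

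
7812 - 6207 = 1605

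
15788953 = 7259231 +8529722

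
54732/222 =9122/37  =  246.54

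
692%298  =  96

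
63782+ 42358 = 106140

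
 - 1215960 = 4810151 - 6026111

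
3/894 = 1/298 = 0.00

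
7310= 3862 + 3448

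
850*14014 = 11911900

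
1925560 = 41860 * 46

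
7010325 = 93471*75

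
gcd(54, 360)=18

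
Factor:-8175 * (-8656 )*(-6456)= - 456844636800 = - 2^7*3^2*5^2*109^1*269^1*541^1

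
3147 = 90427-87280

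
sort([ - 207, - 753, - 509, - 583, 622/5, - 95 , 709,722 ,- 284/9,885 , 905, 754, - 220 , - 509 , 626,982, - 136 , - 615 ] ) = [-753, - 615, - 583, - 509 , - 509 , - 220, - 207 , - 136 , - 95,-284/9,622/5,626 , 709,722,754,  885, 905 , 982 ] 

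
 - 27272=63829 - 91101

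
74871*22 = 1647162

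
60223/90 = 60223/90 = 669.14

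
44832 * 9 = 403488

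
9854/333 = 9854/333 = 29.59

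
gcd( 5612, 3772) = 92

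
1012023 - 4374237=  - 3362214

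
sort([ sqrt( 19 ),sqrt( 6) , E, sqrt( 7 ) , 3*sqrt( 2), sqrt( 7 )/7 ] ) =[sqrt( 7)/7,  sqrt( 6 ), sqrt(7 ),E,3*sqrt (2),sqrt( 19 )] 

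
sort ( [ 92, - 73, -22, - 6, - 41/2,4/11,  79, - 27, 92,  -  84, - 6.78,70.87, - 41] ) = [ - 84, - 73, - 41, - 27,-22 , - 41/2, - 6.78,-6,4/11, 70.87,79,92, 92]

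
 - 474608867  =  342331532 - 816940399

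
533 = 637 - 104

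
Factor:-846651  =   - 3^1*13^1*17^1*1277^1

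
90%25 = 15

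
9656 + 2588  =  12244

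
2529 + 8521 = 11050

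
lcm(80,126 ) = 5040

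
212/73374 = 106/36687 = 0.00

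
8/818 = 4/409 = 0.01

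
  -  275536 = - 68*4052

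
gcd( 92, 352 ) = 4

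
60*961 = 57660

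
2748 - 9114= - 6366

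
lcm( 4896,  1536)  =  78336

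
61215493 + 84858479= 146073972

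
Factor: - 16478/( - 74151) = 2/9= 2^1*3^(-2)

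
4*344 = 1376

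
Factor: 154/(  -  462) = -1/3=- 3^ ( - 1 )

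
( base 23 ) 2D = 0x3B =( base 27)25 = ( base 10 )59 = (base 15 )3e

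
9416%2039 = 1260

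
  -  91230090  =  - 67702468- 23527622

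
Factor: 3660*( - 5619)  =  -20565540 = -2^2*3^2 * 5^1 * 61^1 * 1873^1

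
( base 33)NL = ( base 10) 780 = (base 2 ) 1100001100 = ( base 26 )140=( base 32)OC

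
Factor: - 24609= - 3^1 * 13^1*631^1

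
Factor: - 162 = -2^1*3^4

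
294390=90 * 3271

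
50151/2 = 50151/2 = 25075.50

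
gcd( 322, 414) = 46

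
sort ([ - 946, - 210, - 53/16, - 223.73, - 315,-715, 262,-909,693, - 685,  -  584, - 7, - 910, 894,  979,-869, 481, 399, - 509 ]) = [  -  946, - 910, - 909, - 869,-715, - 685, - 584, - 509, - 315,  -  223.73, - 210, - 7 , - 53/16,262,399,481 , 693, 894, 979]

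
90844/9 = 10093+7/9 = 10093.78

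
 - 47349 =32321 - 79670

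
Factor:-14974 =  - 2^1 * 7487^1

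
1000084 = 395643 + 604441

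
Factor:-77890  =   - 2^1*5^1*7789^1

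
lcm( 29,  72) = 2088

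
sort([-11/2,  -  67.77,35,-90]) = [ - 90, -67.77, - 11/2, 35 ] 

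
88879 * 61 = 5421619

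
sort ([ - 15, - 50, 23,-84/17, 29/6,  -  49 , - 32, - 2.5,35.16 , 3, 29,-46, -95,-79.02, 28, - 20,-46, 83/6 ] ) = [ - 95 , - 79.02,-50 , - 49, - 46, - 46, - 32, - 20, - 15, - 84/17, - 2.5,3, 29/6,  83/6, 23,28, 29 , 35.16] 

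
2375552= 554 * 4288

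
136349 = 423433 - 287084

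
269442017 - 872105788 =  - 602663771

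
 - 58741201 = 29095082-87836283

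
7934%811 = 635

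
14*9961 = 139454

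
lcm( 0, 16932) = 0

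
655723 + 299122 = 954845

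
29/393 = 29/393=0.07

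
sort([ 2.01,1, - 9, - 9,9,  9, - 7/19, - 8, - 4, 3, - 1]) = [  -  9 , - 9, -8, - 4,-1, - 7/19, 1, 2.01,3,9,9]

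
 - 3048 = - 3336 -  - 288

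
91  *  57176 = 5203016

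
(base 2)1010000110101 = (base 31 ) 5br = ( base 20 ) CID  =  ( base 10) 5173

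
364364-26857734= - 26493370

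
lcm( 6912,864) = 6912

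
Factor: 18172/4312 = 2^(-1 )*7^ (-1)*59^1= 59/14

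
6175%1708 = 1051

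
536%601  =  536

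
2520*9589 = 24164280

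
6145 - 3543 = 2602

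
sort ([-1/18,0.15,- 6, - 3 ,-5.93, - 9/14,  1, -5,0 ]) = [-6 ,- 5.93, -5, - 3, - 9/14,- 1/18,0,  0.15, 1 ] 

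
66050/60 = 6605/6 = 1100.83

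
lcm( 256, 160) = 1280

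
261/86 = 3 + 3/86 = 3.03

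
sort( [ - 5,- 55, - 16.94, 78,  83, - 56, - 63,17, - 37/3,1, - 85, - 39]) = [ - 85,- 63,  -  56, - 55, - 39, - 16.94, - 37/3, - 5,  1,  17,78  ,  83]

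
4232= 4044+188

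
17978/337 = 17978/337=53.35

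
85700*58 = 4970600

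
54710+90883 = 145593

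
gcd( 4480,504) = 56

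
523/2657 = 523/2657 = 0.20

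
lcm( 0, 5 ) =0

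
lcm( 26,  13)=26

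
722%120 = 2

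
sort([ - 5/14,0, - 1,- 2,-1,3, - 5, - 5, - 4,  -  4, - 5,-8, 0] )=[  -  8, - 5, - 5, - 5 , - 4,-4 , - 2,-1, - 1,- 5/14, 0, 0, 3 ]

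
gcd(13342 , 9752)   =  2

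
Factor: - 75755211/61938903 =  - 7^1  *  13^( - 1)*33791^( - 1 )*76753^1 = - 537271/439283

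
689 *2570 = 1770730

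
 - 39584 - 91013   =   - 130597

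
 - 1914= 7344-9258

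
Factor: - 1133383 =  -157^1*7219^1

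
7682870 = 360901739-353218869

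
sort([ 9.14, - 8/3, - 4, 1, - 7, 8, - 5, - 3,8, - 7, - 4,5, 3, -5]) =[  -  7, - 7, - 5, -5, - 4 , - 4 , - 3, - 8/3, 1, 3, 5,  8, 8, 9.14]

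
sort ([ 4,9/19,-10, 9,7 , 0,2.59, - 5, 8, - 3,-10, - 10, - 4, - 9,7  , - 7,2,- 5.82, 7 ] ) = [ - 10, - 10, - 10, - 9,- 7  , - 5.82, - 5,  -  4, - 3,0,9/19, 2,2.59,4, 7,7,7,8 , 9] 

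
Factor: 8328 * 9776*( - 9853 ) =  - 2^7*3^1 * 13^1*47^1 * 59^1 * 167^1*347^1 = - 802177344384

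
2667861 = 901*2961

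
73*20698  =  1510954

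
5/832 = 5/832 =0.01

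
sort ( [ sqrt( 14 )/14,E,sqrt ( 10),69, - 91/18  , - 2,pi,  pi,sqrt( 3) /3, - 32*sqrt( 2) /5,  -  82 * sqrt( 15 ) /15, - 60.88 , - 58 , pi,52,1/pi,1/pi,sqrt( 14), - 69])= [-69, -60.88, - 58,-82*sqrt( 15 )/15,-32*sqrt(2 )/5  ,-91/18, - 2,sqrt(14 ) /14 , 1/pi, 1/pi,sqrt(3)/3,E , pi,pi, pi,sqrt( 10), sqrt( 14 ), 52, 69 ] 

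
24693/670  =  24693/670=36.86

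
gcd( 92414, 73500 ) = 98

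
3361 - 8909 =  - 5548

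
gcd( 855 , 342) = 171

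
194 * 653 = 126682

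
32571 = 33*987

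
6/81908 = 3/40954 = 0.00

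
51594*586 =30234084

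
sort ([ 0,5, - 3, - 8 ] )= [-8, - 3, 0,5] 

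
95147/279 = 341 + 8/279 = 341.03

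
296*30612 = 9061152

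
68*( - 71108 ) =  - 4835344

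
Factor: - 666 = -2^1* 3^2*37^1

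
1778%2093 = 1778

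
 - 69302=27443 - 96745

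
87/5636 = 87/5636 = 0.02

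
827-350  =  477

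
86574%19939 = 6818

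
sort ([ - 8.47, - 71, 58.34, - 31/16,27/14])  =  [ - 71,  -  8.47,-31/16,27/14, 58.34]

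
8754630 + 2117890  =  10872520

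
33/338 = 33/338 = 0.10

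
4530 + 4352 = 8882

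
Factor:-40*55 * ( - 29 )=2^3 * 5^2*11^1*29^1 = 63800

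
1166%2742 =1166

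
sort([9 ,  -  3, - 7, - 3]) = [ - 7, - 3,  -  3,9]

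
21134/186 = 113 + 58/93 = 113.62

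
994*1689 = 1678866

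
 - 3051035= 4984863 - 8035898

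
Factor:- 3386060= - 2^2*5^1*17^1 * 23^1*433^1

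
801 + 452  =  1253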